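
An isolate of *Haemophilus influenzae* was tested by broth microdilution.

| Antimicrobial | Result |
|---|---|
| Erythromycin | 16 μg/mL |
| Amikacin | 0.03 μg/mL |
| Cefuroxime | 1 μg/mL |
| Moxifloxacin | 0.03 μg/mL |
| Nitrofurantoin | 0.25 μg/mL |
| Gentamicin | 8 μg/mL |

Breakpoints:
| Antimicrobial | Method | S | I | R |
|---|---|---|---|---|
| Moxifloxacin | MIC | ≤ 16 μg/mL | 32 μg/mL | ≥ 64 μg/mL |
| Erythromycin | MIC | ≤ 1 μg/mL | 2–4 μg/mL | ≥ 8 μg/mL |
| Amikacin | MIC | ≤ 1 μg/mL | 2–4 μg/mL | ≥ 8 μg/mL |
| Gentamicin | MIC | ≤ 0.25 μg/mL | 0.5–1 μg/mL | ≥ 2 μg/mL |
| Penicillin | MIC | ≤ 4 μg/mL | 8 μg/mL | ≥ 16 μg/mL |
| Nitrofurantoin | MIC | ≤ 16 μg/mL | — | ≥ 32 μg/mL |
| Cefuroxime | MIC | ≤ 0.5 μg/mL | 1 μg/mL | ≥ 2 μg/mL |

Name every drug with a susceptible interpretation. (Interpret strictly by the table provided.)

Erythromycin: 16 μg/mL is ≥ 8 μg/mL ⇒ resistant
Amikacin: 0.03 μg/mL is ≤ 1 μg/mL ⇒ S
Cefuroxime: 1 μg/mL is = 1 μg/mL — Intermediate
Moxifloxacin: 0.03 μg/mL is ≤ 16 μg/mL — susceptible
Nitrofurantoin: 0.25 μg/mL is ≤ 16 μg/mL ⇒ Susceptible
Gentamicin 8 μg/mL: ≥ 2 μg/mL → resistant

amikacin, moxifloxacin, nitrofurantoin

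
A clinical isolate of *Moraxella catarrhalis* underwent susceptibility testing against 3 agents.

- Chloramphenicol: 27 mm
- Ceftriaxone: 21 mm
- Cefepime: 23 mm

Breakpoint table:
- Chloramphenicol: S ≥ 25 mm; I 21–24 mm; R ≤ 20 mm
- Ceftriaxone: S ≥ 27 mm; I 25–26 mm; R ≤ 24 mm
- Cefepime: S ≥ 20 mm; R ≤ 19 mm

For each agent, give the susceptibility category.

S, R, S

Chloramphenicol: 27 mm is ≥ 25 mm ⇒ susceptible
Ceftriaxone: 21 mm is ≤ 24 mm → Resistant
Cefepime: 23 mm is ≥ 20 mm → S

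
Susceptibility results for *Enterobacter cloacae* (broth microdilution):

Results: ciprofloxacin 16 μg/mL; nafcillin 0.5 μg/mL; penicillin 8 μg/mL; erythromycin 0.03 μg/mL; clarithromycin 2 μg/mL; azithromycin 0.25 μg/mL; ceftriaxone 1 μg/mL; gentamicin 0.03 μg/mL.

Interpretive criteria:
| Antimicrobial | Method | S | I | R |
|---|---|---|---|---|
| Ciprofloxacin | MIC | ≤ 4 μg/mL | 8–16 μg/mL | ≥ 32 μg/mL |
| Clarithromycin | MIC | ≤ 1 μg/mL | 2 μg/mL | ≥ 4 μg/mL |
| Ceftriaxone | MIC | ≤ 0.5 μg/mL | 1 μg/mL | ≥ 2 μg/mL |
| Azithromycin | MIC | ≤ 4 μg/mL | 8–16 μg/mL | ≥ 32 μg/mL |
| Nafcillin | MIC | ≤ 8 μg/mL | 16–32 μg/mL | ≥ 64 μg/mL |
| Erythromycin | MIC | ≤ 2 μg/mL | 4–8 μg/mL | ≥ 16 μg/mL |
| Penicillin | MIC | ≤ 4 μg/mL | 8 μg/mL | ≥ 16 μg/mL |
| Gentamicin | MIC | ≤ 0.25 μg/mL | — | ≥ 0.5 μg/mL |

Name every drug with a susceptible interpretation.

nafcillin, erythromycin, azithromycin, gentamicin

Ciprofloxacin 16 μg/mL: in 8–16 μg/mL — I
Nafcillin 0.5 μg/mL: ≤ 8 μg/mL ⇒ Susceptible
Penicillin: 8 μg/mL is = 8 μg/mL ⇒ Intermediate
Erythromycin 0.03 μg/mL: ≤ 2 μg/mL → susceptible
Clarithromycin (2 μg/mL) = 2 μg/mL → intermediate
Azithromycin 0.25 μg/mL: ≤ 4 μg/mL → Susceptible
Ceftriaxone: 1 μg/mL is = 1 μg/mL ⇒ Intermediate
Gentamicin (0.03 μg/mL) ≤ 0.25 μg/mL ⇒ S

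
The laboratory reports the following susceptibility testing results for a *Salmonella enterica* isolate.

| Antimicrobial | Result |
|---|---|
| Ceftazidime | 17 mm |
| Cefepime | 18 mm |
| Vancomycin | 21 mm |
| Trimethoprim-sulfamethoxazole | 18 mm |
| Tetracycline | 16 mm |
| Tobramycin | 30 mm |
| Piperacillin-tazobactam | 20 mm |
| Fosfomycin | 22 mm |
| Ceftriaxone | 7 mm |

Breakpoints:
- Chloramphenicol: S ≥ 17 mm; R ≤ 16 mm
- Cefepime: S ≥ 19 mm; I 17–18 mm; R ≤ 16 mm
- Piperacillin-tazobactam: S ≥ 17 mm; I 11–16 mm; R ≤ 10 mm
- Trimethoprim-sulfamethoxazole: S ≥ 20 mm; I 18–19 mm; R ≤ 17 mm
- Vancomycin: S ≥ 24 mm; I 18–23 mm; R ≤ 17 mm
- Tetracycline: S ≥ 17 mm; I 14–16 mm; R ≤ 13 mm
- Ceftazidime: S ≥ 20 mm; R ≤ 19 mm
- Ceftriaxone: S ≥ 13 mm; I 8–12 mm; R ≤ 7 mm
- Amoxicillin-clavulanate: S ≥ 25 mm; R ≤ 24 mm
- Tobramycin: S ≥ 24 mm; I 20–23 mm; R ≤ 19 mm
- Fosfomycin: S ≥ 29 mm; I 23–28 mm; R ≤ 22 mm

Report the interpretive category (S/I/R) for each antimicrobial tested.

Ceftazidime 17 mm: ≤ 19 mm ⇒ R
Cefepime 18 mm: in 17–18 mm — intermediate
Vancomycin: 21 mm is in 18–23 mm → Intermediate
Trimethoprim-sulfamethoxazole (18 mm) in 18–19 mm ⇒ Intermediate
Tetracycline 16 mm: in 14–16 mm — I
Tobramycin: 30 mm is ≥ 24 mm — susceptible
Piperacillin-tazobactam: 20 mm is ≥ 17 mm → Susceptible
Fosfomycin 22 mm: ≤ 22 mm — R
Ceftriaxone (7 mm) ≤ 7 mm → Resistant

R, I, I, I, I, S, S, R, R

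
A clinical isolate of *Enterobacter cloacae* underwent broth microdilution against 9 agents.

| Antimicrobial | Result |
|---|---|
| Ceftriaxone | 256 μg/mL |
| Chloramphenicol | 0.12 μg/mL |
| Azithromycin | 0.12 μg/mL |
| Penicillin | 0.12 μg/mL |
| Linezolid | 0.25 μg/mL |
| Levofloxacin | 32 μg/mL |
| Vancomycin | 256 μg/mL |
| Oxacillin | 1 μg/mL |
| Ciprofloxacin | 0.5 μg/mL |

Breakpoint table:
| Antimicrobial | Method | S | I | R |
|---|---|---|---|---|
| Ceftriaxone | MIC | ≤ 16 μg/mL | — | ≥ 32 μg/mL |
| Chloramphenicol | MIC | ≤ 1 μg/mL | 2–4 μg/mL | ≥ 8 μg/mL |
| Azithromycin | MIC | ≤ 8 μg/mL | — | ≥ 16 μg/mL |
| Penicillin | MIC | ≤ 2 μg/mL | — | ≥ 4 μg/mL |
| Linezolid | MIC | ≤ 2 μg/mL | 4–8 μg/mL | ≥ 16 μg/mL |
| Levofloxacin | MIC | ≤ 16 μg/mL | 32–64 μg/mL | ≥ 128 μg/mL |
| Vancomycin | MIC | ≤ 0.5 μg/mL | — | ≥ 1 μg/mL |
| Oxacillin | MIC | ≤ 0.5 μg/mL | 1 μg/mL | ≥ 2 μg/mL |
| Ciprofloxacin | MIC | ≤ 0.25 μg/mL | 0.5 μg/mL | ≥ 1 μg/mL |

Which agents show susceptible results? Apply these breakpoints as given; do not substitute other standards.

Ceftriaxone: 256 μg/mL is ≥ 32 μg/mL ⇒ resistant
Chloramphenicol (0.12 μg/mL) ≤ 1 μg/mL — S
Azithromycin: 0.12 μg/mL is ≤ 8 μg/mL → S
Penicillin 0.12 μg/mL: ≤ 2 μg/mL → Susceptible
Linezolid 0.25 μg/mL: ≤ 2 μg/mL → S
Levofloxacin: 32 μg/mL is in 32–64 μg/mL — intermediate
Vancomycin: 256 μg/mL is ≥ 1 μg/mL → resistant
Oxacillin: 1 μg/mL is = 1 μg/mL → Intermediate
Ciprofloxacin 0.5 μg/mL: = 0.5 μg/mL — intermediate

chloramphenicol, azithromycin, penicillin, linezolid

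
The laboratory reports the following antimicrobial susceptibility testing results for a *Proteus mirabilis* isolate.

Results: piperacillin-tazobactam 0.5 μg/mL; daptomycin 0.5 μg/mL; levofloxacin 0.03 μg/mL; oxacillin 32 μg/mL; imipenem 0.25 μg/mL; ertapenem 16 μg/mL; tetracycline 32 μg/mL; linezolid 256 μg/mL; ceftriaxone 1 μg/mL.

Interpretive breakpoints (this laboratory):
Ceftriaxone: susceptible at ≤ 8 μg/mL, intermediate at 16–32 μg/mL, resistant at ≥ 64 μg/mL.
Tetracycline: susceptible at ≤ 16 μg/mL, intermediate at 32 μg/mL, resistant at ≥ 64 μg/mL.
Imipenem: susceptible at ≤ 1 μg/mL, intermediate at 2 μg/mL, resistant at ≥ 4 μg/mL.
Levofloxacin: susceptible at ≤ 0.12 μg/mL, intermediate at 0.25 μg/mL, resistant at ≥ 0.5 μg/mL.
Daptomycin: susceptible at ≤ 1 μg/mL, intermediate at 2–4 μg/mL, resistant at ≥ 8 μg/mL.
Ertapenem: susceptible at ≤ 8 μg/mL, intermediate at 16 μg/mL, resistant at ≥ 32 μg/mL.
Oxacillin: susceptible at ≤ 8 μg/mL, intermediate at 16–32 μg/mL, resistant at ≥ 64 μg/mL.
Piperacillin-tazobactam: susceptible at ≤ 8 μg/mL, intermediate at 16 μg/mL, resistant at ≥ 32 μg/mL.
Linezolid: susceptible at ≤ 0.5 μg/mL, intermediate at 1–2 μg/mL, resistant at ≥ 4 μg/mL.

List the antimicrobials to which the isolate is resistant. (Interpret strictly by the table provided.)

Piperacillin-tazobactam: 0.5 μg/mL is ≤ 8 μg/mL ⇒ Susceptible
Daptomycin (0.5 μg/mL) ≤ 1 μg/mL — S
Levofloxacin: 0.03 μg/mL is ≤ 0.12 μg/mL — S
Oxacillin (32 μg/mL) in 16–32 μg/mL ⇒ intermediate
Imipenem: 0.25 μg/mL is ≤ 1 μg/mL — S
Ertapenem 16 μg/mL: = 16 μg/mL ⇒ Intermediate
Tetracycline (32 μg/mL) = 32 μg/mL — Intermediate
Linezolid: 256 μg/mL is ≥ 4 μg/mL ⇒ R
Ceftriaxone 1 μg/mL: ≤ 8 μg/mL — susceptible

linezolid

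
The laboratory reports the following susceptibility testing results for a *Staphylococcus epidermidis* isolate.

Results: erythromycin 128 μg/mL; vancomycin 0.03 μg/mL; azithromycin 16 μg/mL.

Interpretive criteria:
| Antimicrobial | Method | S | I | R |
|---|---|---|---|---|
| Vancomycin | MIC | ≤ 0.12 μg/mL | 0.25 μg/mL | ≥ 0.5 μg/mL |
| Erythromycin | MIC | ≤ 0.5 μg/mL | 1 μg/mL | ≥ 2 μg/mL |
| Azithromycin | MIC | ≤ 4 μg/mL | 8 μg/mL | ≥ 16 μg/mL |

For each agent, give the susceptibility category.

Erythromycin: 128 μg/mL is ≥ 2 μg/mL → Resistant
Vancomycin: 0.03 μg/mL is ≤ 0.12 μg/mL → S
Azithromycin (16 μg/mL) ≥ 16 μg/mL → Resistant

R, S, R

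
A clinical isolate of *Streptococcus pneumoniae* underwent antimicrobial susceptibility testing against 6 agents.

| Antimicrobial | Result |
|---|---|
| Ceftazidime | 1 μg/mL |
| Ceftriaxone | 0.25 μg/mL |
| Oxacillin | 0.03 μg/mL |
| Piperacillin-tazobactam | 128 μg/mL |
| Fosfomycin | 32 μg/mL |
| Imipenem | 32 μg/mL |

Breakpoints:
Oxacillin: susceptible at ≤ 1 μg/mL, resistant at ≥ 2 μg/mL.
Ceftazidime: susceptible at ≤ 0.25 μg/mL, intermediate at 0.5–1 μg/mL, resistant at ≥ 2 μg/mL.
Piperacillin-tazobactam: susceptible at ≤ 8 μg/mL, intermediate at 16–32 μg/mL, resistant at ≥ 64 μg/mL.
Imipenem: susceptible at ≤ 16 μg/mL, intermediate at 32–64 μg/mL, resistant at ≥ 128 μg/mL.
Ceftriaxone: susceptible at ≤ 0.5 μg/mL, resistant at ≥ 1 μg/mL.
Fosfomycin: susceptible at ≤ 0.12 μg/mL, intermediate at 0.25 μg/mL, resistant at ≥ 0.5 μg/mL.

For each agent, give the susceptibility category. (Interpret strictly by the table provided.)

I, S, S, R, R, I

Ceftazidime (1 μg/mL) in 0.5–1 μg/mL ⇒ intermediate
Ceftriaxone 0.25 μg/mL: ≤ 0.5 μg/mL → Susceptible
Oxacillin 0.03 μg/mL: ≤ 1 μg/mL → S
Piperacillin-tazobactam: 128 μg/mL is ≥ 64 μg/mL → Resistant
Fosfomycin: 32 μg/mL is ≥ 0.5 μg/mL — resistant
Imipenem: 32 μg/mL is in 32–64 μg/mL ⇒ Intermediate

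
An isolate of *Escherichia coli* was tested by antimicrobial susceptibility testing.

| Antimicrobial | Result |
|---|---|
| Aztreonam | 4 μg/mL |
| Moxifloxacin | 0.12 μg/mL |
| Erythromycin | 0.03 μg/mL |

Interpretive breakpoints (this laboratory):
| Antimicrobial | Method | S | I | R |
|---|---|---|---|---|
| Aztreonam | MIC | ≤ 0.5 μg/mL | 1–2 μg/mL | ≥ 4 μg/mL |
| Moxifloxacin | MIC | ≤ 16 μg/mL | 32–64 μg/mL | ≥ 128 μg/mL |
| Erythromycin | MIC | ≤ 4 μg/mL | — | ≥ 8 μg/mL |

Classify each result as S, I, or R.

Aztreonam (4 μg/mL) ≥ 4 μg/mL — R
Moxifloxacin 0.12 μg/mL: ≤ 16 μg/mL → Susceptible
Erythromycin (0.03 μg/mL) ≤ 4 μg/mL — S

R, S, S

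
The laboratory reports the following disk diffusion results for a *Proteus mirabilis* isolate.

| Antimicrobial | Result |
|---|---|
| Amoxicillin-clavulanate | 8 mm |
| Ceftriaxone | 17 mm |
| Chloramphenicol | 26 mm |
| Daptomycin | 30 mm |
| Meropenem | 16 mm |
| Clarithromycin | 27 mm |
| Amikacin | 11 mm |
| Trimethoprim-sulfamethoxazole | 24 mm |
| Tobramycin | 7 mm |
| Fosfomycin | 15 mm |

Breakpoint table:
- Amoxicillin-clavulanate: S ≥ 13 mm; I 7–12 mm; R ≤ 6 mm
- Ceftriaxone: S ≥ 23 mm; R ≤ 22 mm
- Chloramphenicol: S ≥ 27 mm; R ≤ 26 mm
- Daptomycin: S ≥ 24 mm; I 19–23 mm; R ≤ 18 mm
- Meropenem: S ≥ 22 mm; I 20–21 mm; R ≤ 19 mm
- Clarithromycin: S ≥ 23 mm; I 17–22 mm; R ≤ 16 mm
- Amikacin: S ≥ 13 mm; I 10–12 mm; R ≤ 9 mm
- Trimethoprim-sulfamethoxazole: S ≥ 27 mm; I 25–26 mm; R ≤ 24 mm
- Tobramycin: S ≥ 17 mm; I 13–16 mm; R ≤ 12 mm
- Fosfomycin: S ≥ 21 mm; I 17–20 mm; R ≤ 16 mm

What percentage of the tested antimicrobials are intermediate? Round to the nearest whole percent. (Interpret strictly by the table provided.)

20%

Amoxicillin-clavulanate: 8 mm is in 7–12 mm ⇒ Intermediate
Ceftriaxone (17 mm) ≤ 22 mm → resistant
Chloramphenicol 26 mm: ≤ 26 mm ⇒ Resistant
Daptomycin: 30 mm is ≥ 24 mm ⇒ susceptible
Meropenem 16 mm: ≤ 19 mm — resistant
Clarithromycin (27 mm) ≥ 23 mm → susceptible
Amikacin: 11 mm is in 10–12 mm ⇒ I
Trimethoprim-sulfamethoxazole: 24 mm is ≤ 24 mm ⇒ resistant
Tobramycin (7 mm) ≤ 12 mm ⇒ R
Fosfomycin (15 mm) ≤ 16 mm ⇒ Resistant
Intermediate: 2/10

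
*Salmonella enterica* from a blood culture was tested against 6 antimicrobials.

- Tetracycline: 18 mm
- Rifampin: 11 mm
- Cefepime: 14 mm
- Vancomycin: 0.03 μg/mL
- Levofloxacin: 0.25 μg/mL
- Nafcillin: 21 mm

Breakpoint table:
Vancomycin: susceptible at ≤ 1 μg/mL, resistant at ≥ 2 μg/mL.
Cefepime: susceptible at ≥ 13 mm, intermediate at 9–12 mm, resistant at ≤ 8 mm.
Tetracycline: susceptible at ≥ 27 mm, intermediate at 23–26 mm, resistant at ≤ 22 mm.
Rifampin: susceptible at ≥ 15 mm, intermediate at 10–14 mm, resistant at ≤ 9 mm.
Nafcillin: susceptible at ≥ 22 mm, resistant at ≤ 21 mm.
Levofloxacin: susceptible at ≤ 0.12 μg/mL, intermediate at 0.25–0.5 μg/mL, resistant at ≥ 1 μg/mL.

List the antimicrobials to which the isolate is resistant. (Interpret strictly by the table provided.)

Tetracycline (18 mm) ≤ 22 mm → resistant
Rifampin 11 mm: in 10–14 mm ⇒ Intermediate
Cefepime (14 mm) ≥ 13 mm — susceptible
Vancomycin 0.03 μg/mL: ≤ 1 μg/mL ⇒ susceptible
Levofloxacin: 0.25 μg/mL is in 0.25–0.5 μg/mL → I
Nafcillin (21 mm) ≤ 21 mm ⇒ resistant

tetracycline, nafcillin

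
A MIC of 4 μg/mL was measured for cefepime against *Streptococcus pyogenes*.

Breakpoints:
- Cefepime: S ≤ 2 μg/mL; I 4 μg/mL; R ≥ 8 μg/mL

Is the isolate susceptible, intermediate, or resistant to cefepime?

Cefepime: 4 μg/mL is = 4 μg/mL ⇒ I

I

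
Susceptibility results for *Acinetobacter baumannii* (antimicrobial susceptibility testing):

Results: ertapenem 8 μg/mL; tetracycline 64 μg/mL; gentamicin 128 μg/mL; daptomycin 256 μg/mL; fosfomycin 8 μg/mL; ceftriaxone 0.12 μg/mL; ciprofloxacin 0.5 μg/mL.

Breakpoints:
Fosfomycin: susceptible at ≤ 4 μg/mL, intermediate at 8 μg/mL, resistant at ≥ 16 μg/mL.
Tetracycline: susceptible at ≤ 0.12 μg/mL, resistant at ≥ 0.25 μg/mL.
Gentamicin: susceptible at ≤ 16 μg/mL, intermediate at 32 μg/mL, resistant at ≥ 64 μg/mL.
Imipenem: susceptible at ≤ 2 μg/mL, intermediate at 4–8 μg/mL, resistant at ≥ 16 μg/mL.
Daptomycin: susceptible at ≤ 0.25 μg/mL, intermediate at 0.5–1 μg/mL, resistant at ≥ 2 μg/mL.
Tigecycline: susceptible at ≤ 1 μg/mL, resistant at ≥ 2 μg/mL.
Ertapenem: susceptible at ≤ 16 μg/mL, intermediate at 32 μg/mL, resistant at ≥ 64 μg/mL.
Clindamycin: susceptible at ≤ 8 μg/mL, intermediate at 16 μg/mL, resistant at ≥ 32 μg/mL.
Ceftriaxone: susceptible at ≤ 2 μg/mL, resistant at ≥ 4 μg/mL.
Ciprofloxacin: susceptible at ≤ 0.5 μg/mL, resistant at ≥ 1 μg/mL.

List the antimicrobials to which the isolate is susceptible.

Ertapenem: 8 μg/mL is ≤ 16 μg/mL → Susceptible
Tetracycline 64 μg/mL: ≥ 0.25 μg/mL — Resistant
Gentamicin (128 μg/mL) ≥ 64 μg/mL — Resistant
Daptomycin: 256 μg/mL is ≥ 2 μg/mL → Resistant
Fosfomycin: 8 μg/mL is = 8 μg/mL ⇒ I
Ceftriaxone (0.12 μg/mL) ≤ 2 μg/mL — S
Ciprofloxacin (0.5 μg/mL) ≤ 0.5 μg/mL ⇒ S

ertapenem, ceftriaxone, ciprofloxacin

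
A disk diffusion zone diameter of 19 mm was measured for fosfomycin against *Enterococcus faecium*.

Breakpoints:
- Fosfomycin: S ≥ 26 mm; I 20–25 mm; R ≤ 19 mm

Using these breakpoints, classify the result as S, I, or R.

Fosfomycin: 19 mm is ≤ 19 mm — R

R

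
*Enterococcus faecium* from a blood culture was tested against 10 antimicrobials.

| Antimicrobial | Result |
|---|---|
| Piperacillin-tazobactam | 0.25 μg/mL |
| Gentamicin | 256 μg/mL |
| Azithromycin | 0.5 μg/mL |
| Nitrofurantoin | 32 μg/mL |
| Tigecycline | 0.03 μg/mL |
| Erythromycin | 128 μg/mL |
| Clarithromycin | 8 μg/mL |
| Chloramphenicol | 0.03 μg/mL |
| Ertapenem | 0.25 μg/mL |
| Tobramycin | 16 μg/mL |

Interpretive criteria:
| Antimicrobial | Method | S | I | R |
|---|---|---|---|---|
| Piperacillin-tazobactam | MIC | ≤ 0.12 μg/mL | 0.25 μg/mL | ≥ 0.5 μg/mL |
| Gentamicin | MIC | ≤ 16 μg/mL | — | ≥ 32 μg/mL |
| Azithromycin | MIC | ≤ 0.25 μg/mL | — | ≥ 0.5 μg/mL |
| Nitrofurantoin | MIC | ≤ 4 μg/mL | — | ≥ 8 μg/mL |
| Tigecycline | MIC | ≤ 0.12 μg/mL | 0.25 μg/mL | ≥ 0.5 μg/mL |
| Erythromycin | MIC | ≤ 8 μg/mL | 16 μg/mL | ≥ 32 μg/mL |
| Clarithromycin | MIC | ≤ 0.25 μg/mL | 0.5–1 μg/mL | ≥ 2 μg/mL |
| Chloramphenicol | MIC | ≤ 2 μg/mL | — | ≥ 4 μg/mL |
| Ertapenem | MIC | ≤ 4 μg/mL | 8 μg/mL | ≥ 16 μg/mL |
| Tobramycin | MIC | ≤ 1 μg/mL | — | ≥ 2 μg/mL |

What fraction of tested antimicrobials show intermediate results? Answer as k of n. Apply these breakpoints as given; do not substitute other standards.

1 of 10

Piperacillin-tazobactam 0.25 μg/mL: = 0.25 μg/mL — I
Gentamicin (256 μg/mL) ≥ 32 μg/mL — R
Azithromycin (0.5 μg/mL) ≥ 0.5 μg/mL ⇒ resistant
Nitrofurantoin (32 μg/mL) ≥ 8 μg/mL — resistant
Tigecycline 0.03 μg/mL: ≤ 0.12 μg/mL ⇒ susceptible
Erythromycin: 128 μg/mL is ≥ 32 μg/mL → Resistant
Clarithromycin 8 μg/mL: ≥ 2 μg/mL → Resistant
Chloramphenicol 0.03 μg/mL: ≤ 2 μg/mL — S
Ertapenem 0.25 μg/mL: ≤ 4 μg/mL — susceptible
Tobramycin (16 μg/mL) ≥ 2 μg/mL — R
Intermediate: 1/10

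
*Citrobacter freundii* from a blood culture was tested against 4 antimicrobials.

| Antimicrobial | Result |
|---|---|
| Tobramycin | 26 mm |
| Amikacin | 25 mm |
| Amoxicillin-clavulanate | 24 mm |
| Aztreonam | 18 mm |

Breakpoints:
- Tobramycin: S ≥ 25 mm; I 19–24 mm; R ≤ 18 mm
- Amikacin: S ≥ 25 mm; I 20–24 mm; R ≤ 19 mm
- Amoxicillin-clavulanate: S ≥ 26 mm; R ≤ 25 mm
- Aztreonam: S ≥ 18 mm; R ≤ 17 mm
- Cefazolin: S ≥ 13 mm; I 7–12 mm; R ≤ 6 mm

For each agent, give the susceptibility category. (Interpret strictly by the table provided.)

S, S, R, S

Tobramycin (26 mm) ≥ 25 mm ⇒ S
Amikacin (25 mm) ≥ 25 mm — S
Amoxicillin-clavulanate: 24 mm is ≤ 25 mm ⇒ resistant
Aztreonam: 18 mm is ≥ 18 mm — Susceptible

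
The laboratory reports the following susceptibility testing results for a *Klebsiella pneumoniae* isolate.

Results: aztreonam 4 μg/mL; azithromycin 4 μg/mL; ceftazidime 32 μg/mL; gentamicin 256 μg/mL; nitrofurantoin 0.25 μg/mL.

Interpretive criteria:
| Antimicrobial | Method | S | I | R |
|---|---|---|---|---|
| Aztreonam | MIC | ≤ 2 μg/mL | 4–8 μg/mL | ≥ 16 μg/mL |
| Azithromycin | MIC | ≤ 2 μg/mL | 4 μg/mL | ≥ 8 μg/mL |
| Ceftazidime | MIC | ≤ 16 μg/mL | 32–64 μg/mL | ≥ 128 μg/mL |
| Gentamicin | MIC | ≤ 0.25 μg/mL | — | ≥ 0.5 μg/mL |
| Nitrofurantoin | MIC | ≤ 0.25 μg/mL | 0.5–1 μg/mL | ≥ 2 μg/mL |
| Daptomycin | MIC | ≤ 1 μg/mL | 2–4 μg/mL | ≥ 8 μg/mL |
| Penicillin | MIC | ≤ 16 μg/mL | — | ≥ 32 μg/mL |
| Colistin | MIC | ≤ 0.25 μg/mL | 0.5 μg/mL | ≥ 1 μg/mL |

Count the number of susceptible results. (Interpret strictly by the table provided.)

1

Aztreonam 4 μg/mL: in 4–8 μg/mL — I
Azithromycin 4 μg/mL: = 4 μg/mL — I
Ceftazidime 32 μg/mL: in 32–64 μg/mL ⇒ intermediate
Gentamicin 256 μg/mL: ≥ 0.5 μg/mL — R
Nitrofurantoin (0.25 μg/mL) ≤ 0.25 μg/mL ⇒ Susceptible
Susceptible: 1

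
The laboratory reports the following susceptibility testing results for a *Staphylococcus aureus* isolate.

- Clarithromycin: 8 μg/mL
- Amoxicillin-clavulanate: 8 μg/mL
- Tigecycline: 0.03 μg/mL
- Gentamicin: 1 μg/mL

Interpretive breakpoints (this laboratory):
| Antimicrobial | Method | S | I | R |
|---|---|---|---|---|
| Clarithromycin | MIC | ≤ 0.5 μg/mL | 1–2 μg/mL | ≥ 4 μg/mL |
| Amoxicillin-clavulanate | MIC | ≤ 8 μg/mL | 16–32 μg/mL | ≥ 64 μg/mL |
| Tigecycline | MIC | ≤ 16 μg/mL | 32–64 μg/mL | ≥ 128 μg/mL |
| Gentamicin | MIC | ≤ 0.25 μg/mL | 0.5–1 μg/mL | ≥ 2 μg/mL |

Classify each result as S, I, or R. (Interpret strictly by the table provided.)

Clarithromycin 8 μg/mL: ≥ 4 μg/mL ⇒ R
Amoxicillin-clavulanate 8 μg/mL: ≤ 8 μg/mL — susceptible
Tigecycline 0.03 μg/mL: ≤ 16 μg/mL ⇒ susceptible
Gentamicin 1 μg/mL: in 0.5–1 μg/mL — intermediate

R, S, S, I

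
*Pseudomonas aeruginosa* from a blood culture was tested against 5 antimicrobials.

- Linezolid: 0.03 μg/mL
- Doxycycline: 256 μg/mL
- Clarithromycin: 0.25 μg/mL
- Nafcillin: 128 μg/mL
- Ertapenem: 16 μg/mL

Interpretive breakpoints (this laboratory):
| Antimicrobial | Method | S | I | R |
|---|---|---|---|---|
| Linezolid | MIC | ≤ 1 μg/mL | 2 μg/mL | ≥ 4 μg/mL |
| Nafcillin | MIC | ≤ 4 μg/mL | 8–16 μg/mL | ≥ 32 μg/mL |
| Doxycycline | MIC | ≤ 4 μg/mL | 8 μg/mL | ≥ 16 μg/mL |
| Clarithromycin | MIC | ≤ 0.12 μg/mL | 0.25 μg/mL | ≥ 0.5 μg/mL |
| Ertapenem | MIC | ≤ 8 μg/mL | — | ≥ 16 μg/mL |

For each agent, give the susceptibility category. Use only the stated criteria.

S, R, I, R, R

Linezolid (0.03 μg/mL) ≤ 1 μg/mL — Susceptible
Doxycycline: 256 μg/mL is ≥ 16 μg/mL ⇒ Resistant
Clarithromycin (0.25 μg/mL) = 0.25 μg/mL ⇒ intermediate
Nafcillin (128 μg/mL) ≥ 32 μg/mL → R
Ertapenem: 16 μg/mL is ≥ 16 μg/mL ⇒ resistant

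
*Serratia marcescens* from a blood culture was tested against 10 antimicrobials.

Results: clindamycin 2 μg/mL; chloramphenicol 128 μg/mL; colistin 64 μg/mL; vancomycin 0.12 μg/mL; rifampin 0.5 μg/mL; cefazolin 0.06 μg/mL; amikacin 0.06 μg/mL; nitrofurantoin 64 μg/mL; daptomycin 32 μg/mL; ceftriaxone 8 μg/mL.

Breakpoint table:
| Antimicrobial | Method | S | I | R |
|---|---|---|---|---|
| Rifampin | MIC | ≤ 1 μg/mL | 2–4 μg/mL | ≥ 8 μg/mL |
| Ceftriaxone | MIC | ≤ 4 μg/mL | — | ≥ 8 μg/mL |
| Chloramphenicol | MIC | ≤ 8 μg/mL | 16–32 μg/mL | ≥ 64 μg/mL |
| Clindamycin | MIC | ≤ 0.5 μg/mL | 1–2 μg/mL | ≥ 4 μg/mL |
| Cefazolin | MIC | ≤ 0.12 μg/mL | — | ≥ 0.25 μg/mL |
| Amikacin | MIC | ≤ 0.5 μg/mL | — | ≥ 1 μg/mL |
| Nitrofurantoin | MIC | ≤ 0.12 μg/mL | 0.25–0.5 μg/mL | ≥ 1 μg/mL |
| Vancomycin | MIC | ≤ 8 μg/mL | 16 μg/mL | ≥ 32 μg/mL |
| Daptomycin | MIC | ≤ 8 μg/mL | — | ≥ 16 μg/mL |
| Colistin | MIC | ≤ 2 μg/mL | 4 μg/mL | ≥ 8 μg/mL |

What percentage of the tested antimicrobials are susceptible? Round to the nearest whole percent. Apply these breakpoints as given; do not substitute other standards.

Clindamycin (2 μg/mL) in 1–2 μg/mL — intermediate
Chloramphenicol 128 μg/mL: ≥ 64 μg/mL → R
Colistin: 64 μg/mL is ≥ 8 μg/mL → R
Vancomycin (0.12 μg/mL) ≤ 8 μg/mL ⇒ susceptible
Rifampin: 0.5 μg/mL is ≤ 1 μg/mL ⇒ S
Cefazolin (0.06 μg/mL) ≤ 0.12 μg/mL → susceptible
Amikacin 0.06 μg/mL: ≤ 0.5 μg/mL → S
Nitrofurantoin: 64 μg/mL is ≥ 1 μg/mL — R
Daptomycin (32 μg/mL) ≥ 16 μg/mL ⇒ Resistant
Ceftriaxone (8 μg/mL) ≥ 8 μg/mL — R
Susceptible: 4/10

40%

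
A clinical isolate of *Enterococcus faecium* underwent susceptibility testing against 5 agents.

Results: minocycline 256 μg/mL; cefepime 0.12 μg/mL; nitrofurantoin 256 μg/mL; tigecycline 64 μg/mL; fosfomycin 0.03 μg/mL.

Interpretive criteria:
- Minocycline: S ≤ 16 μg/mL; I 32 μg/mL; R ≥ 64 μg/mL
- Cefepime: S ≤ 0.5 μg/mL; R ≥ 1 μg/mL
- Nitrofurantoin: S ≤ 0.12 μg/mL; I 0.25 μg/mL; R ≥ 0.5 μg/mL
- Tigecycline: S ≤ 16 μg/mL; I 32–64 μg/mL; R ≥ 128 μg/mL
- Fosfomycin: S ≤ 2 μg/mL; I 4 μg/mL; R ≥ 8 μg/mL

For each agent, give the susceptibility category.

Minocycline 256 μg/mL: ≥ 64 μg/mL — R
Cefepime 0.12 μg/mL: ≤ 0.5 μg/mL — susceptible
Nitrofurantoin (256 μg/mL) ≥ 0.5 μg/mL → Resistant
Tigecycline (64 μg/mL) in 32–64 μg/mL ⇒ Intermediate
Fosfomycin: 0.03 μg/mL is ≤ 2 μg/mL — susceptible

R, S, R, I, S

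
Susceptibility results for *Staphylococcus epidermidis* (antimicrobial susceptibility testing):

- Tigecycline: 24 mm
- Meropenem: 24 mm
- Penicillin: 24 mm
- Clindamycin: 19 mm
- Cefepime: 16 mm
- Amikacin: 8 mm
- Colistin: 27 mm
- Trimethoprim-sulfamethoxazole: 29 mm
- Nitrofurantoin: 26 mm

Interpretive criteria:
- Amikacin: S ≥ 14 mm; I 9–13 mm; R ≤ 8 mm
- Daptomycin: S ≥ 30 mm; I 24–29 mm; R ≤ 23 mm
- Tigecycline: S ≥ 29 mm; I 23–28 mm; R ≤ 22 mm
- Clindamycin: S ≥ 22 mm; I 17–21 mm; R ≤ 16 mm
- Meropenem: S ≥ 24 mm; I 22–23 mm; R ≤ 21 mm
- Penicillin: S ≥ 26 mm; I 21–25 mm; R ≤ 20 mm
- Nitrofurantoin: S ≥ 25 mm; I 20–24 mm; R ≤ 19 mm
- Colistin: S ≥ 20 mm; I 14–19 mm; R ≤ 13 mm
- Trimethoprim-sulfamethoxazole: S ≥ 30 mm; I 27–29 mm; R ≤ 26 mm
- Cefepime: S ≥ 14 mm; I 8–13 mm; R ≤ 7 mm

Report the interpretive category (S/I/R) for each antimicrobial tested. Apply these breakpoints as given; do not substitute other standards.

I, S, I, I, S, R, S, I, S

Tigecycline 24 mm: in 23–28 mm — I
Meropenem (24 mm) ≥ 24 mm — S
Penicillin (24 mm) in 21–25 mm — I
Clindamycin 19 mm: in 17–21 mm ⇒ I
Cefepime (16 mm) ≥ 14 mm → susceptible
Amikacin (8 mm) ≤ 8 mm → resistant
Colistin: 27 mm is ≥ 20 mm ⇒ susceptible
Trimethoprim-sulfamethoxazole: 29 mm is in 27–29 mm → intermediate
Nitrofurantoin: 26 mm is ≥ 25 mm → Susceptible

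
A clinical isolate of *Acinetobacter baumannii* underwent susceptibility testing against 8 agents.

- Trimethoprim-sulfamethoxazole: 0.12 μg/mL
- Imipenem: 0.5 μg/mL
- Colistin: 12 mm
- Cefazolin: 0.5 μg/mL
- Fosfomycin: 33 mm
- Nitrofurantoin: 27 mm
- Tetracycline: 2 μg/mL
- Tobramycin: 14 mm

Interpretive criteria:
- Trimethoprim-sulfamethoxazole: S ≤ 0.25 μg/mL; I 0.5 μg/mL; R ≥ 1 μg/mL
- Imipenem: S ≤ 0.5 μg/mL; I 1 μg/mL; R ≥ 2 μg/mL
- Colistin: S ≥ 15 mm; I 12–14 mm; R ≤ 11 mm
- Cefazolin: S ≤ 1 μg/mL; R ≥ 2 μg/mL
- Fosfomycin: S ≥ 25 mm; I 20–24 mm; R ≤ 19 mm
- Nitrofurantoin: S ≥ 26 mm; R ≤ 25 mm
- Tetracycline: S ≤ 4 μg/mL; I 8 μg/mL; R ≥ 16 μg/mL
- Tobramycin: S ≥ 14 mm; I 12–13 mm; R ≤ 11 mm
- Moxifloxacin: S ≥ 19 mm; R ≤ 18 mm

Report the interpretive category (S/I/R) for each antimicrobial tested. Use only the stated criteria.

Trimethoprim-sulfamethoxazole: 0.12 μg/mL is ≤ 0.25 μg/mL ⇒ susceptible
Imipenem: 0.5 μg/mL is ≤ 0.5 μg/mL → susceptible
Colistin: 12 mm is in 12–14 mm — I
Cefazolin (0.5 μg/mL) ≤ 1 μg/mL → S
Fosfomycin: 33 mm is ≥ 25 mm ⇒ Susceptible
Nitrofurantoin: 27 mm is ≥ 26 mm ⇒ S
Tetracycline: 2 μg/mL is ≤ 4 μg/mL → susceptible
Tobramycin: 14 mm is ≥ 14 mm ⇒ susceptible

S, S, I, S, S, S, S, S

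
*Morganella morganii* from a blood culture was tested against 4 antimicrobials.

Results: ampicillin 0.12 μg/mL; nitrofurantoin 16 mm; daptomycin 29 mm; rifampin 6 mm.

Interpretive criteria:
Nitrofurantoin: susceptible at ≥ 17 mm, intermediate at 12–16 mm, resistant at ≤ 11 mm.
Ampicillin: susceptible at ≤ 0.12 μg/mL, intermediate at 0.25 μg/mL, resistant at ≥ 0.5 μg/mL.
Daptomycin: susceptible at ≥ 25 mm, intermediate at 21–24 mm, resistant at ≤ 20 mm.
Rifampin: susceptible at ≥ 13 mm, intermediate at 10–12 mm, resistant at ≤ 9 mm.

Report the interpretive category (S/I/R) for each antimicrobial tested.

Ampicillin 0.12 μg/mL: ≤ 0.12 μg/mL ⇒ susceptible
Nitrofurantoin 16 mm: in 12–16 mm ⇒ I
Daptomycin (29 mm) ≥ 25 mm → susceptible
Rifampin (6 mm) ≤ 9 mm — resistant

S, I, S, R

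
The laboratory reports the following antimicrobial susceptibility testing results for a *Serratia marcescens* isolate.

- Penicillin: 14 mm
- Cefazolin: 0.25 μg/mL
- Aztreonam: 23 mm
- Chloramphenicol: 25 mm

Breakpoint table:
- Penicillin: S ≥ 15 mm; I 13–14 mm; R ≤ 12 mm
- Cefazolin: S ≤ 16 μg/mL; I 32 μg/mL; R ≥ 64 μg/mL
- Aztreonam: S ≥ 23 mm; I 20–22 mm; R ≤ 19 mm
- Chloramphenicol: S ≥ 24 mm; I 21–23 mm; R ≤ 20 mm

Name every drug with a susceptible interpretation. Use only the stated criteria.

Penicillin 14 mm: in 13–14 mm — Intermediate
Cefazolin (0.25 μg/mL) ≤ 16 μg/mL — susceptible
Aztreonam (23 mm) ≥ 23 mm → S
Chloramphenicol 25 mm: ≥ 24 mm — S

cefazolin, aztreonam, chloramphenicol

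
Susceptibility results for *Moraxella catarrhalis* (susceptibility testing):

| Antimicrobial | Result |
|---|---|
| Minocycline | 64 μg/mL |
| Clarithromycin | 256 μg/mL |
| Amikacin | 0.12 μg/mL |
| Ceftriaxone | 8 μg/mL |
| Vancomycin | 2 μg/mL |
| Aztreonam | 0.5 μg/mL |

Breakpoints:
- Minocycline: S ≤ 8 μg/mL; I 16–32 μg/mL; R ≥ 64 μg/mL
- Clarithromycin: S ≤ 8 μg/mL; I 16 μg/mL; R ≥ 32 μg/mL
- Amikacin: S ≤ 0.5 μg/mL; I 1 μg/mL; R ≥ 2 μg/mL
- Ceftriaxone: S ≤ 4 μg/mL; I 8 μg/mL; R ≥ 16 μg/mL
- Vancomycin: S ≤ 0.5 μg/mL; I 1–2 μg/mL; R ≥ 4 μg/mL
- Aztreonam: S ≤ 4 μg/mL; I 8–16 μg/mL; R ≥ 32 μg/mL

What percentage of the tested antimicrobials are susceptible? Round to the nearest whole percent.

33%

Minocycline 64 μg/mL: ≥ 64 μg/mL ⇒ resistant
Clarithromycin (256 μg/mL) ≥ 32 μg/mL → R
Amikacin: 0.12 μg/mL is ≤ 0.5 μg/mL ⇒ Susceptible
Ceftriaxone: 8 μg/mL is = 8 μg/mL — I
Vancomycin (2 μg/mL) in 1–2 μg/mL ⇒ intermediate
Aztreonam: 0.5 μg/mL is ≤ 4 μg/mL → Susceptible
Susceptible: 2/6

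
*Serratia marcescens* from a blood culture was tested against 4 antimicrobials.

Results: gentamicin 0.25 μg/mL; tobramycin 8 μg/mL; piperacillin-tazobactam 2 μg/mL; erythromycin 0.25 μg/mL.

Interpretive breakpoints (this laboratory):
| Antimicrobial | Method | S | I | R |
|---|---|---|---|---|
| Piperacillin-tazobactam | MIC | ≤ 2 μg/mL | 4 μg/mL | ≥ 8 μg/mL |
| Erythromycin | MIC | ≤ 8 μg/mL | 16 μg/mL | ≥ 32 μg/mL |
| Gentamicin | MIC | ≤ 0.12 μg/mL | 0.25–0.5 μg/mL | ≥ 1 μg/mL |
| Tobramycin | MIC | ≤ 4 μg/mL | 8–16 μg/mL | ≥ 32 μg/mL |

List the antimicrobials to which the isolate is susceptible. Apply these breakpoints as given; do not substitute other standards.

piperacillin-tazobactam, erythromycin

Gentamicin 0.25 μg/mL: in 0.25–0.5 μg/mL → Intermediate
Tobramycin 8 μg/mL: in 8–16 μg/mL → intermediate
Piperacillin-tazobactam 2 μg/mL: ≤ 2 μg/mL — S
Erythromycin: 0.25 μg/mL is ≤ 8 μg/mL — S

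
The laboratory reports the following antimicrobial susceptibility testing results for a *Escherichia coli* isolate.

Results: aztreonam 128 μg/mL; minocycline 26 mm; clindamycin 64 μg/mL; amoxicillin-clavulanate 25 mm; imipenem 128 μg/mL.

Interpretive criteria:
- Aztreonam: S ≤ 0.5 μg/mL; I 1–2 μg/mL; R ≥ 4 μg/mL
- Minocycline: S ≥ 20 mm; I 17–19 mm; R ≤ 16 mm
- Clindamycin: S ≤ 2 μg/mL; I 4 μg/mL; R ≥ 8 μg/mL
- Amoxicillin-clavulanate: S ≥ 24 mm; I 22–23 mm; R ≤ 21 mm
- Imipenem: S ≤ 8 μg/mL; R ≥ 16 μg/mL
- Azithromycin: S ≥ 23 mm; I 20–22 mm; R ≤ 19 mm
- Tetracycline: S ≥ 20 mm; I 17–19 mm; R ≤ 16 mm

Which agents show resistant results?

Aztreonam: 128 μg/mL is ≥ 4 μg/mL → Resistant
Minocycline: 26 mm is ≥ 20 mm → Susceptible
Clindamycin (64 μg/mL) ≥ 8 μg/mL ⇒ resistant
Amoxicillin-clavulanate (25 mm) ≥ 24 mm — Susceptible
Imipenem (128 μg/mL) ≥ 16 μg/mL — R

aztreonam, clindamycin, imipenem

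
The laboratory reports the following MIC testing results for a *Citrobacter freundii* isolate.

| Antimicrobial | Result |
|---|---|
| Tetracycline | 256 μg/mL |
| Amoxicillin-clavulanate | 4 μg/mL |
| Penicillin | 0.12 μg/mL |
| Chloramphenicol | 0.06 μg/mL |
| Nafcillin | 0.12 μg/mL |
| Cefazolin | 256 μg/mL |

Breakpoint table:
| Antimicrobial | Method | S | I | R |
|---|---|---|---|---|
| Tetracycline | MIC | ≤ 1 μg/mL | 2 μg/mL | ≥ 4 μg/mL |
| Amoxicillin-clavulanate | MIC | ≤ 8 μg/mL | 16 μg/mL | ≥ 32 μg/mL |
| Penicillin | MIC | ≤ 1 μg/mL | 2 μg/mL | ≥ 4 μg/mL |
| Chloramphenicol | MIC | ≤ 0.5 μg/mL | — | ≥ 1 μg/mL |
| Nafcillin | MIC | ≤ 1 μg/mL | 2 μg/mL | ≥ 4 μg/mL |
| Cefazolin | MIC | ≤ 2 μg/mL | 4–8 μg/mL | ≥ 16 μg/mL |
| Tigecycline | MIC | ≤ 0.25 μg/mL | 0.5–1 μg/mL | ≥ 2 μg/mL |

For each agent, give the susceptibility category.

Tetracycline: 256 μg/mL is ≥ 4 μg/mL — Resistant
Amoxicillin-clavulanate: 4 μg/mL is ≤ 8 μg/mL — Susceptible
Penicillin 0.12 μg/mL: ≤ 1 μg/mL ⇒ susceptible
Chloramphenicol: 0.06 μg/mL is ≤ 0.5 μg/mL — S
Nafcillin 0.12 μg/mL: ≤ 1 μg/mL → Susceptible
Cefazolin: 256 μg/mL is ≥ 16 μg/mL — resistant

R, S, S, S, S, R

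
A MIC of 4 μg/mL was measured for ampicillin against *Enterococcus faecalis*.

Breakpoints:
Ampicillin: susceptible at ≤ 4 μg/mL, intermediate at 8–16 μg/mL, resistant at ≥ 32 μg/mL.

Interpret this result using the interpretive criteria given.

S

Ampicillin 4 μg/mL: ≤ 4 μg/mL ⇒ susceptible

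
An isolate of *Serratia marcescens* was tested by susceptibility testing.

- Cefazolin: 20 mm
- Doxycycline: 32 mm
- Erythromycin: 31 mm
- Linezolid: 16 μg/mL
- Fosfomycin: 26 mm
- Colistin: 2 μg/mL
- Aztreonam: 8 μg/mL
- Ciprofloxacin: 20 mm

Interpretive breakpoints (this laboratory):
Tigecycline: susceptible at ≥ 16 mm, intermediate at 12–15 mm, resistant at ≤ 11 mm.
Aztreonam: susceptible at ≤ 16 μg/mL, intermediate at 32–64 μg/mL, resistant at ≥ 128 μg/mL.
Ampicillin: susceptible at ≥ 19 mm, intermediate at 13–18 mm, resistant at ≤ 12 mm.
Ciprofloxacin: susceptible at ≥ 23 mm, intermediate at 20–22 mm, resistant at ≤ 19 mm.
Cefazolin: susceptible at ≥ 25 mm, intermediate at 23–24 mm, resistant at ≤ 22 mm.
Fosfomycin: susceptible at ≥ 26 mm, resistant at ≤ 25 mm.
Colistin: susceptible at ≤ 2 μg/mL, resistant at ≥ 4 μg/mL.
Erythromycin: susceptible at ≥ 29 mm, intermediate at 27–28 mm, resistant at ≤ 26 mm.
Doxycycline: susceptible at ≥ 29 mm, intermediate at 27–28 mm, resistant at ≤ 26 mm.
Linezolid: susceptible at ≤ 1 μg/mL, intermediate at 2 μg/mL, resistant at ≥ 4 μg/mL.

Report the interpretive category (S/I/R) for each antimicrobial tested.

Cefazolin: 20 mm is ≤ 22 mm → resistant
Doxycycline 32 mm: ≥ 29 mm ⇒ Susceptible
Erythromycin 31 mm: ≥ 29 mm — Susceptible
Linezolid (16 μg/mL) ≥ 4 μg/mL — Resistant
Fosfomycin (26 mm) ≥ 26 mm → susceptible
Colistin 2 μg/mL: ≤ 2 μg/mL → S
Aztreonam (8 μg/mL) ≤ 16 μg/mL → susceptible
Ciprofloxacin (20 mm) in 20–22 mm → intermediate

R, S, S, R, S, S, S, I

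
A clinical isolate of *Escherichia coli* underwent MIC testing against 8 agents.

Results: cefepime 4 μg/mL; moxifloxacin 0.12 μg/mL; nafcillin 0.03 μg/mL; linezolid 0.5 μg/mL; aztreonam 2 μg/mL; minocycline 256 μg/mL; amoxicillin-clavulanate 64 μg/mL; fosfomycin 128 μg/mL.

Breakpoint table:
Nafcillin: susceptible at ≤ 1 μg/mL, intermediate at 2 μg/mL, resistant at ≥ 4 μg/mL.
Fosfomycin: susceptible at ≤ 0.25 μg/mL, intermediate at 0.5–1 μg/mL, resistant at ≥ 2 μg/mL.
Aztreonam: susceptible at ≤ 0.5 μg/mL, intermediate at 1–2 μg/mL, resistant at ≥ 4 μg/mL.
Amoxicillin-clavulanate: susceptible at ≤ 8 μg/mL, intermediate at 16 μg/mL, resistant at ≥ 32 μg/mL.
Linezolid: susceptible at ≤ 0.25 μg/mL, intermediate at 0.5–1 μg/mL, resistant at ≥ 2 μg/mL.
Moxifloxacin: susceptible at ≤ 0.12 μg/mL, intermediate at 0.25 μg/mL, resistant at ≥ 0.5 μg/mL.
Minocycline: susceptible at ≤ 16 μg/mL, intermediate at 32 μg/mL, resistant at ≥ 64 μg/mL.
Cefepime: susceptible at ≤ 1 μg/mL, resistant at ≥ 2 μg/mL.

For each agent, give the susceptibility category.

R, S, S, I, I, R, R, R

Cefepime (4 μg/mL) ≥ 2 μg/mL — resistant
Moxifloxacin 0.12 μg/mL: ≤ 0.12 μg/mL → susceptible
Nafcillin: 0.03 μg/mL is ≤ 1 μg/mL ⇒ S
Linezolid 0.5 μg/mL: in 0.5–1 μg/mL — Intermediate
Aztreonam: 2 μg/mL is in 1–2 μg/mL → I
Minocycline 256 μg/mL: ≥ 64 μg/mL ⇒ R
Amoxicillin-clavulanate 64 μg/mL: ≥ 32 μg/mL ⇒ R
Fosfomycin 128 μg/mL: ≥ 2 μg/mL → R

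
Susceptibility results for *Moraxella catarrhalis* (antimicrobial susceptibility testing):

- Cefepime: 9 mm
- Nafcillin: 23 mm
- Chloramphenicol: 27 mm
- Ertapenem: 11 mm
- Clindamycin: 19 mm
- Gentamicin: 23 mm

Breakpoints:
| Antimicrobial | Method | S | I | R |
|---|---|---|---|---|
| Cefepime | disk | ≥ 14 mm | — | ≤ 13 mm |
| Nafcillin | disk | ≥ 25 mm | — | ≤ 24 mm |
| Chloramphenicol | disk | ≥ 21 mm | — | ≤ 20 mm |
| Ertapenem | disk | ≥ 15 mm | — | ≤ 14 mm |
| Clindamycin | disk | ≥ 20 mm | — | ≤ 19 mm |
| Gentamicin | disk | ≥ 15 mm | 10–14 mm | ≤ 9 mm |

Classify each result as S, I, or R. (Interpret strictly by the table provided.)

R, R, S, R, R, S

Cefepime 9 mm: ≤ 13 mm — R
Nafcillin: 23 mm is ≤ 24 mm → R
Chloramphenicol 27 mm: ≥ 21 mm ⇒ Susceptible
Ertapenem (11 mm) ≤ 14 mm ⇒ Resistant
Clindamycin 19 mm: ≤ 19 mm — Resistant
Gentamicin (23 mm) ≥ 15 mm — S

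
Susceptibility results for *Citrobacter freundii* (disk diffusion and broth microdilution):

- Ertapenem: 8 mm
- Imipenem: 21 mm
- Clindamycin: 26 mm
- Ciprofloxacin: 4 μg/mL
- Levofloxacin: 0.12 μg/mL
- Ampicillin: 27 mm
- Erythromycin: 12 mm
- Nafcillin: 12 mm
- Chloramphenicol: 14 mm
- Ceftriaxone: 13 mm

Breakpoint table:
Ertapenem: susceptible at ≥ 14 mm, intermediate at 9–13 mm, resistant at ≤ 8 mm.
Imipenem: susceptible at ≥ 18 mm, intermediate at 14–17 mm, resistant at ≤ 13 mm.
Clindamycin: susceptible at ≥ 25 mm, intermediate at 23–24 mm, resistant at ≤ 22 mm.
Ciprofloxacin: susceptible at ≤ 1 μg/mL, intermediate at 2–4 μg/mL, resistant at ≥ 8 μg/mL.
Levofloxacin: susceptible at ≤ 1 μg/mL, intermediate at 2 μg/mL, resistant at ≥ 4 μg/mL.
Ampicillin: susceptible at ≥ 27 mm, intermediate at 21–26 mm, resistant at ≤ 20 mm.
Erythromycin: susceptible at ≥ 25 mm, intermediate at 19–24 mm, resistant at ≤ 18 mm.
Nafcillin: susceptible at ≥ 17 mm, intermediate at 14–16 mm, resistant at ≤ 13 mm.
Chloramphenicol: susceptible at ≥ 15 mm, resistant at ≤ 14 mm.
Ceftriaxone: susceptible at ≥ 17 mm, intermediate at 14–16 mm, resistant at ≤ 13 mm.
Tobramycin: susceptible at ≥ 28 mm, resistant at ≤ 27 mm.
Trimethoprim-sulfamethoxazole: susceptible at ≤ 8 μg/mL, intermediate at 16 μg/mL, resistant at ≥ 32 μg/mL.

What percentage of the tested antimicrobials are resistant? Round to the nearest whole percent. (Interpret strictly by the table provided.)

50%

Ertapenem 8 mm: ≤ 8 mm — R
Imipenem (21 mm) ≥ 18 mm ⇒ S
Clindamycin (26 mm) ≥ 25 mm → S
Ciprofloxacin: 4 μg/mL is in 2–4 μg/mL → I
Levofloxacin (0.12 μg/mL) ≤ 1 μg/mL ⇒ susceptible
Ampicillin 27 mm: ≥ 27 mm ⇒ susceptible
Erythromycin (12 mm) ≤ 18 mm ⇒ R
Nafcillin: 12 mm is ≤ 13 mm — Resistant
Chloramphenicol (14 mm) ≤ 14 mm ⇒ resistant
Ceftriaxone: 13 mm is ≤ 13 mm — R
Resistant: 5/10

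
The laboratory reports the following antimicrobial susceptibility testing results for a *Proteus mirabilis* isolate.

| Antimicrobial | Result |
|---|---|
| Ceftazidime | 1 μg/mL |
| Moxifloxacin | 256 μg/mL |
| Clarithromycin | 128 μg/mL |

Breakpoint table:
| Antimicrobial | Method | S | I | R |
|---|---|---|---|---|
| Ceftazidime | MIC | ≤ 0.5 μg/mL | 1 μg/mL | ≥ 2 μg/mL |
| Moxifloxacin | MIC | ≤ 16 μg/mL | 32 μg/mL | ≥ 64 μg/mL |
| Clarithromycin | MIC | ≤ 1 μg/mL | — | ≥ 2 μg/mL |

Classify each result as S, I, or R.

Ceftazidime 1 μg/mL: = 1 μg/mL → intermediate
Moxifloxacin: 256 μg/mL is ≥ 64 μg/mL ⇒ R
Clarithromycin 128 μg/mL: ≥ 2 μg/mL — Resistant

I, R, R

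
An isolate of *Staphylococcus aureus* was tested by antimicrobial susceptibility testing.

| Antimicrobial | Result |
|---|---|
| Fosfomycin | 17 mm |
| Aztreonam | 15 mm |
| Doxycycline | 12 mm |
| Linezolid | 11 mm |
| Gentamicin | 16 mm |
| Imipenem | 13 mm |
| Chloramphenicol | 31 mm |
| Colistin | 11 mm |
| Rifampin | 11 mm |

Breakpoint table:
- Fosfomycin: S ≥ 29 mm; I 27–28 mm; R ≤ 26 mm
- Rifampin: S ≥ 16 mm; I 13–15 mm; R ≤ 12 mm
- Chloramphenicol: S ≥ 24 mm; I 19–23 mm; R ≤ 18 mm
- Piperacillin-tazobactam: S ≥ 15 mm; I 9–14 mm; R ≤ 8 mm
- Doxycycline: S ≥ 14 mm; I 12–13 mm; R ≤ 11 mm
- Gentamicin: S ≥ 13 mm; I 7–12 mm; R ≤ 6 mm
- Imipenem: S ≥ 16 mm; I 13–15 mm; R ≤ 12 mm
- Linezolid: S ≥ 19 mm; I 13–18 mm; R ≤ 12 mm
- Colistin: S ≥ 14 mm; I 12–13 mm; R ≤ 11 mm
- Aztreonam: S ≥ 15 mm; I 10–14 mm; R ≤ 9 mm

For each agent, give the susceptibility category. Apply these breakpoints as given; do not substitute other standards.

Fosfomycin: 17 mm is ≤ 26 mm — Resistant
Aztreonam 15 mm: ≥ 15 mm → Susceptible
Doxycycline (12 mm) in 12–13 mm — intermediate
Linezolid (11 mm) ≤ 12 mm ⇒ Resistant
Gentamicin 16 mm: ≥ 13 mm ⇒ Susceptible
Imipenem: 13 mm is in 13–15 mm — Intermediate
Chloramphenicol 31 mm: ≥ 24 mm → susceptible
Colistin 11 mm: ≤ 11 mm ⇒ resistant
Rifampin 11 mm: ≤ 12 mm → Resistant

R, S, I, R, S, I, S, R, R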